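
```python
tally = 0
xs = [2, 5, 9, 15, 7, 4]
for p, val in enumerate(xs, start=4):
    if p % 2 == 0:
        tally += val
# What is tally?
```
Trace:
  tally=0
  tally=2, p=4, val=2
  tally=2, p=5, val=5
  tally=11, p=6, val=9
  tally=11, p=7, val=15
  tally=18, p=8, val=7
  tally=18, p=9, val=4

Final answer: 18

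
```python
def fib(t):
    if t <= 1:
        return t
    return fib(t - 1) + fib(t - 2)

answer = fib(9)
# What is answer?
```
Call trace (a repeated sub-call is expanded the first time; later identical calls just restate its return value):
fib(t=9)
  fib(t=8)
    fib(t=7)
      fib(t=6)
        fib(t=5)
          fib(t=4)
            fib(t=3)
              fib(t=2)
                fib(t=1)
                -> return 1
                fib(t=0)
                -> return 0
              -> return 1
              fib(t=1)
              -> return 1
            -> return 2
            fib(t=2) -> return 1  (same call as traced above)
          -> return 3
          fib(t=3) -> return 2  (same call as traced above)
        -> return 5
        fib(t=4) -> return 3  (same call as traced above)
      -> return 8
      fib(t=5) -> return 5  (same call as traced above)
    -> return 13
    fib(t=6) -> return 8  (same call as traced above)
  -> return 21
  fib(t=7) -> return 13  (same call as traced above)
-> return 34

Final answer: 34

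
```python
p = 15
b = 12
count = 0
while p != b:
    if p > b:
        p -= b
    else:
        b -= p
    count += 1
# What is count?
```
Trace:
  p=15
  p=15, b=12
  p=15, b=12, count=0
  p=3, b=12, count=1
  p=3, b=9, count=2
  p=3, b=6, count=3
  p=3, b=3, count=4

Final answer: 4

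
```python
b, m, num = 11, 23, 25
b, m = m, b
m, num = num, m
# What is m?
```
Trace:
  b=11, m=23, num=25
  b=23, m=11, num=25
  b=23, m=25, num=11

Final answer: 25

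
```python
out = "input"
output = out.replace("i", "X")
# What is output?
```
Trace:
  out='input'
  out='input', output='Xnput'

Final answer: 'Xnput'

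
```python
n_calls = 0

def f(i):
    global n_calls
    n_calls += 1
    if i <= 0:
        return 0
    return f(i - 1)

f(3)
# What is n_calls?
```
Call trace:
f(i=3)
  f(i=2)
    f(i=1)
      f(i=0)
      -> return 0
    -> return 0
  -> return 0
-> return 0

n_calls is incremented once per call. f is entered once for each i = 3, 2, 1, 0 (the i <= 0 call returns without recursing), i.e. 3 + 1 calls.
n_calls = 4

Final answer: 4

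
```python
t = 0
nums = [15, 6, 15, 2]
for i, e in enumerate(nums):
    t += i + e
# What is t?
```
Trace:
  t=0
  t=15, i=0, e=15
  t=22, i=1, e=6
  t=39, i=2, e=15
  t=44, i=3, e=2

Final answer: 44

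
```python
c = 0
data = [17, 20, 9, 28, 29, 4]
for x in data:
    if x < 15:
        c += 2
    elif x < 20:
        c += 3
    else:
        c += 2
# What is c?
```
Trace:
  c=0
  c=3, x=17
  c=5, x=20
  c=7, x=9
  c=9, x=28
  c=11, x=29
  c=13, x=4

Final answer: 13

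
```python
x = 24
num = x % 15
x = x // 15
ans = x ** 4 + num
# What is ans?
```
Trace:
  x=24
  x=24, num=9
  x=1, num=9
  x=1, num=9, ans=10

Final answer: 10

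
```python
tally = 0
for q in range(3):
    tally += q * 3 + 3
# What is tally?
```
Trace:
  tally=0
  tally=3, q=0
  tally=9, q=1
  tally=18, q=2

Final answer: 18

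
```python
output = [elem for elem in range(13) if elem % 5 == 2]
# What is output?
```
Trace:
  elem=0
  elem=1
  elem=2
  elem=3
  elem=4
  elem=5
  elem=6
  elem=7
  elem=8
  elem=9
  elem=10
  elem=11
  elem=12
  output=[2, 7, 12]

Final answer: [2, 7, 12]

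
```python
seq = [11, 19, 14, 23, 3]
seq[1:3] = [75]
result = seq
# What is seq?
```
Trace:
  seq=[11, 19, 14, 23, 3]
  seq=[11, 75, 23, 3]
  seq=[11, 75, 23, 3], result=[11, 75, 23, 3]

Final answer: [11, 75, 23, 3]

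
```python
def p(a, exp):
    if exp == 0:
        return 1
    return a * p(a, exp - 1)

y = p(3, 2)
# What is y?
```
Call trace:
p(a=3, exp=2)
  p(a=3, exp=1)
    p(a=3, exp=0)
    -> return 1
  -> return 3
-> return 9

Final answer: 9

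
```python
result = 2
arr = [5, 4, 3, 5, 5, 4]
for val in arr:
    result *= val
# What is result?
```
Trace:
  result=2
  result=10, val=5
  result=40, val=4
  result=120, val=3
  result=600, val=5
  result=3000, val=5
  result=12000, val=4

Final answer: 12000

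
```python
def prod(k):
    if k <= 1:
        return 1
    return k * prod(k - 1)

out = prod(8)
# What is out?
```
Call trace:
prod(k=8)
  prod(k=7)
    prod(k=6)
      prod(k=5)
        prod(k=4)
          prod(k=3)
            prod(k=2)
              prod(k=1)
              -> return 1
            -> return 2
          -> return 6
        -> return 24
      -> return 120
    -> return 720
  -> return 5040
-> return 40320

Final answer: 40320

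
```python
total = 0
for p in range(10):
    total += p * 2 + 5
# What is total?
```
Trace:
  total=0
  total=5, p=0
  total=12, p=1
  total=21, p=2
  total=32, p=3
  total=45, p=4
  total=60, p=5
  total=77, p=6
  total=96, p=7
  total=117, p=8
  total=140, p=9

Final answer: 140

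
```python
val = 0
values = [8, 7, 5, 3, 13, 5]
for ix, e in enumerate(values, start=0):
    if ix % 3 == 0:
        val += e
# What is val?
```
Trace:
  val=0
  val=8, ix=0, e=8
  val=8, ix=1, e=7
  val=8, ix=2, e=5
  val=11, ix=3, e=3
  val=11, ix=4, e=13
  val=11, ix=5, e=5

Final answer: 11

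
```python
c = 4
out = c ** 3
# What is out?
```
Trace:
  c=4
  c=4, out=64

Final answer: 64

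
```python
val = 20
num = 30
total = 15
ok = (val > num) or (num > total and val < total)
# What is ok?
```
Trace:
  val=20
  val=20, num=30
  val=20, num=30, total=15
  val=20, num=30, total=15, ok=False

Final answer: False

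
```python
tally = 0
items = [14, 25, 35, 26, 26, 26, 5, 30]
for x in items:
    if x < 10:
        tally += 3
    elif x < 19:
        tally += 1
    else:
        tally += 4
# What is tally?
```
Trace:
  tally=0
  tally=1, x=14
  tally=5, x=25
  tally=9, x=35
  tally=13, x=26
  tally=17, x=26
  tally=21, x=26
  tally=24, x=5
  tally=28, x=30

Final answer: 28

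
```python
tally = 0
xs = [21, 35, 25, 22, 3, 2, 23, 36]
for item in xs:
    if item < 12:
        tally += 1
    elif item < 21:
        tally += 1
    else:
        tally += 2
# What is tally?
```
Trace:
  tally=0
  tally=2, item=21
  tally=4, item=35
  tally=6, item=25
  tally=8, item=22
  tally=9, item=3
  tally=10, item=2
  tally=12, item=23
  tally=14, item=36

Final answer: 14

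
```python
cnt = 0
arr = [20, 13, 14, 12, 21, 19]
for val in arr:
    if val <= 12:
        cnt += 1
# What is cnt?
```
Trace:
  cnt=0
  cnt=0, val=20
  cnt=0, val=13
  cnt=0, val=14
  cnt=1, val=12
  cnt=1, val=21
  cnt=1, val=19

Final answer: 1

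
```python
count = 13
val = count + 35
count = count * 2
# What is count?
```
Trace:
  count=13
  count=13, val=48
  count=26, val=48

Final answer: 26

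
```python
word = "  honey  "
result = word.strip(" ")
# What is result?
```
Trace:
  word='  honey  '
  word='  honey  ', result='honey'

Final answer: 'honey'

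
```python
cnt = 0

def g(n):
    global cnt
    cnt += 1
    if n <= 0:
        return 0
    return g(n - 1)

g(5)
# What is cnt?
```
Call trace:
g(n=5)
  g(n=4)
    g(n=3)
      g(n=2)
        g(n=1)
          g(n=0)
          -> return 0
        -> return 0
      -> return 0
    -> return 0
  -> return 0
-> return 0

cnt is incremented once per call. g is entered once for each n = 5, 4, 3, 2, 1, 0 (the n <= 0 call returns without recursing), i.e. 5 + 1 calls.
cnt = 6

Final answer: 6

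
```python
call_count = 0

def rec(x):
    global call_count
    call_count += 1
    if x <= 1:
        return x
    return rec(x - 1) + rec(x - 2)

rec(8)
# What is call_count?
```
Call trace (a repeated sub-call is expanded the first time; later identical calls just restate its return value):
rec(x=8)
  rec(x=7)
    rec(x=6)
      rec(x=5)
        rec(x=4)
          rec(x=3)
            rec(x=2)
              rec(x=1)
              -> return 1
              rec(x=0)
              -> return 0
            -> return 1
            rec(x=1)
            -> return 1
          -> return 2
          rec(x=2) -> return 1  (same call as traced above)
        -> return 3
        rec(x=3) -> return 2  (same call as traced above)
      -> return 5
      rec(x=4) -> return 3  (same call as traced above)
    -> return 8
    rec(x=5) -> return 5  (same call as traced above)
  -> return 13
  rec(x=6) -> return 8  (same call as traced above)
-> return 21

call_count is incremented once per call, so count the calls in each subtree. Let C(x) = number of calls made by rec(x).
C(0) = C(1) = 1 (base case, no recursion); C(x) = 1 + C(x - 1) + C(x - 2) otherwise.
C(2) = 1 + C(1) + C(0) = 1 + 1 + 1 = 3
C(3) = 1 + C(2) + C(1) = 1 + 3 + 1 = 5
C(4) = 1 + C(3) + C(2) = 1 + 5 + 3 = 9
C(5) = 1 + C(4) + C(3) = 1 + 9 + 5 = 15
C(6) = 1 + C(5) + C(4) = 1 + 15 + 9 = 25
C(7) = 1 + C(6) + C(5) = 1 + 25 + 15 = 41
C(8) = 1 + C(7) + C(6) = 1 + 41 + 25 = 67
call_count = C(8) = 67

Final answer: 67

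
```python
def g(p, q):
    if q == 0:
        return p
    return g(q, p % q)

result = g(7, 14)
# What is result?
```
Call trace:
g(p=7, q=14)
  g(p=14, q=7)
    g(p=7, q=0)
    -> return 7
  -> return 7
-> return 7

Final answer: 7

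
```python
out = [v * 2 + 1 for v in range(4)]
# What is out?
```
Trace:
  v=0
  v=1
  v=2
  v=3
  out=[1, 3, 5, 7]

Final answer: [1, 3, 5, 7]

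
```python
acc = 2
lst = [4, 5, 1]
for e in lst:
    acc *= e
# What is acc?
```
Trace:
  acc=2
  acc=8, e=4
  acc=40, e=5
  acc=40, e=1

Final answer: 40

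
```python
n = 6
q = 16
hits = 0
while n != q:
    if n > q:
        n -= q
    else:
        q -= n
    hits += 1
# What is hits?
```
Trace:
  n=6
  n=6, q=16
  n=6, q=16, hits=0
  n=6, q=10, hits=1
  n=6, q=4, hits=2
  n=2, q=4, hits=3
  n=2, q=2, hits=4

Final answer: 4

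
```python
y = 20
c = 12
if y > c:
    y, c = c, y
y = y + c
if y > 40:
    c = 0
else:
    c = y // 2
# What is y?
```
Trace:
  y=20
  y=20, c=12
  y=12, c=20
  y=32, c=20
  y=32, c=16

Final answer: 32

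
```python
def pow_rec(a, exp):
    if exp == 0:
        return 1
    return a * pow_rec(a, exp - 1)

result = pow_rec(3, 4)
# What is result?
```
Call trace:
pow_rec(a=3, exp=4)
  pow_rec(a=3, exp=3)
    pow_rec(a=3, exp=2)
      pow_rec(a=3, exp=1)
        pow_rec(a=3, exp=0)
        -> return 1
      -> return 3
    -> return 9
  -> return 27
-> return 81

Final answer: 81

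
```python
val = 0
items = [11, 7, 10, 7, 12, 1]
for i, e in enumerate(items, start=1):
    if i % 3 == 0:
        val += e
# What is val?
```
Trace:
  val=0
  val=0, i=1, e=11
  val=0, i=2, e=7
  val=10, i=3, e=10
  val=10, i=4, e=7
  val=10, i=5, e=12
  val=11, i=6, e=1

Final answer: 11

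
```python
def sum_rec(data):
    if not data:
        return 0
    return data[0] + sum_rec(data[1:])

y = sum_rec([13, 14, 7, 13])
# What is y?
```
Call trace:
sum_rec(data=[13, 14, 7, 13])
  sum_rec(data=[14, 7, 13])
    sum_rec(data=[7, 13])
      sum_rec(data=[13])
        sum_rec(data=[])
        -> return 0
      -> return 13
    -> return 20
  -> return 34
-> return 47

Final answer: 47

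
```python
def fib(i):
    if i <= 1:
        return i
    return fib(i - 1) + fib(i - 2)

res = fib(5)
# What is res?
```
Call trace (a repeated sub-call is expanded the first time; later identical calls just restate its return value):
fib(i=5)
  fib(i=4)
    fib(i=3)
      fib(i=2)
        fib(i=1)
        -> return 1
        fib(i=0)
        -> return 0
      -> return 1
      fib(i=1)
      -> return 1
    -> return 2
    fib(i=2) -> return 1  (same call as traced above)
  -> return 3
  fib(i=3) -> return 2  (same call as traced above)
-> return 5

Final answer: 5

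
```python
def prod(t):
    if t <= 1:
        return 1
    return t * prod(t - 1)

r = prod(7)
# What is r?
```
Call trace:
prod(t=7)
  prod(t=6)
    prod(t=5)
      prod(t=4)
        prod(t=3)
          prod(t=2)
            prod(t=1)
            -> return 1
          -> return 2
        -> return 6
      -> return 24
    -> return 120
  -> return 720
-> return 5040

Final answer: 5040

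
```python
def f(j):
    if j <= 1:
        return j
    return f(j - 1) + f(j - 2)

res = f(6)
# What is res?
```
Call trace (a repeated sub-call is expanded the first time; later identical calls just restate its return value):
f(j=6)
  f(j=5)
    f(j=4)
      f(j=3)
        f(j=2)
          f(j=1)
          -> return 1
          f(j=0)
          -> return 0
        -> return 1
        f(j=1)
        -> return 1
      -> return 2
      f(j=2) -> return 1  (same call as traced above)
    -> return 3
    f(j=3) -> return 2  (same call as traced above)
  -> return 5
  f(j=4) -> return 3  (same call as traced above)
-> return 8

Final answer: 8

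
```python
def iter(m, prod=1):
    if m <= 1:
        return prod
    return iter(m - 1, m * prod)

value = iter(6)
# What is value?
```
Call trace:
iter(m=6, prod=1)
  iter(m=5, prod=6)
    iter(m=4, prod=30)
      iter(m=3, prod=120)
        iter(m=2, prod=360)
          iter(m=1, prod=720)
          -> return 720
        -> return 720
      -> return 720
    -> return 720
  -> return 720
-> return 720

Final answer: 720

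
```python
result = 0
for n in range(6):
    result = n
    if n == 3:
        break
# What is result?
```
Trace:
  result=0
  result=0, n=0
  result=1, n=1
  result=2, n=2
  result=3, n=3

Final answer: 3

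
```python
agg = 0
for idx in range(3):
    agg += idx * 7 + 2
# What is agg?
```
Trace:
  agg=0
  agg=2, idx=0
  agg=11, idx=1
  agg=27, idx=2

Final answer: 27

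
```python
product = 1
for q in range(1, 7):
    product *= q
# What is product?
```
Trace:
  product=1
  product=1, q=1
  product=2, q=2
  product=6, q=3
  product=24, q=4
  product=120, q=5
  product=720, q=6

Final answer: 720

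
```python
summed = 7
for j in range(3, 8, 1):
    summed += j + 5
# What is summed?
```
Trace:
  summed=7
  summed=15, j=3
  summed=24, j=4
  summed=34, j=5
  summed=45, j=6
  summed=57, j=7

Final answer: 57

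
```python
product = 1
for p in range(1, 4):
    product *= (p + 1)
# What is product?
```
Trace:
  product=1
  product=2, p=1
  product=6, p=2
  product=24, p=3

Final answer: 24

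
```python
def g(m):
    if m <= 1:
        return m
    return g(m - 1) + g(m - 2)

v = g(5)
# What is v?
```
Call trace (a repeated sub-call is expanded the first time; later identical calls just restate its return value):
g(m=5)
  g(m=4)
    g(m=3)
      g(m=2)
        g(m=1)
        -> return 1
        g(m=0)
        -> return 0
      -> return 1
      g(m=1)
      -> return 1
    -> return 2
    g(m=2) -> return 1  (same call as traced above)
  -> return 3
  g(m=3) -> return 2  (same call as traced above)
-> return 5

Final answer: 5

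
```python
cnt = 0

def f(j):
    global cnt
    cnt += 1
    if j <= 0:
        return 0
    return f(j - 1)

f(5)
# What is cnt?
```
Call trace:
f(j=5)
  f(j=4)
    f(j=3)
      f(j=2)
        f(j=1)
          f(j=0)
          -> return 0
        -> return 0
      -> return 0
    -> return 0
  -> return 0
-> return 0

cnt is incremented once per call. f is entered once for each j = 5, 4, 3, 2, 1, 0 (the j <= 0 call returns without recursing), i.e. 5 + 1 calls.
cnt = 6

Final answer: 6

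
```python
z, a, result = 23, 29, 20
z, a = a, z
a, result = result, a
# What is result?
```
Trace:
  z=23, a=29, result=20
  z=29, a=23, result=20
  z=29, a=20, result=23

Final answer: 23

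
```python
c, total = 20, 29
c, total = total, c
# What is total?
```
Trace:
  c=20, total=29
  c=29, total=20

Final answer: 20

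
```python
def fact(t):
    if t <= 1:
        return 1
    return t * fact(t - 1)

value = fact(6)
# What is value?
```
Call trace:
fact(t=6)
  fact(t=5)
    fact(t=4)
      fact(t=3)
        fact(t=2)
          fact(t=1)
          -> return 1
        -> return 2
      -> return 6
    -> return 24
  -> return 120
-> return 720

Final answer: 720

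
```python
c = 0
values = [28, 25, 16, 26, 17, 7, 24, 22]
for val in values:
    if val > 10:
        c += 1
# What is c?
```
Trace:
  c=0
  c=1, val=28
  c=2, val=25
  c=3, val=16
  c=4, val=26
  c=5, val=17
  c=5, val=7
  c=6, val=24
  c=7, val=22

Final answer: 7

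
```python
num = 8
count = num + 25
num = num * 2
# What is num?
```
Trace:
  num=8
  num=8, count=33
  num=16, count=33

Final answer: 16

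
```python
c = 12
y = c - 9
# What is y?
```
Trace:
  c=12
  c=12, y=3

Final answer: 3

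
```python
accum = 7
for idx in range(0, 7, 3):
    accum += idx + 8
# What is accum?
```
Trace:
  accum=7
  accum=15, idx=0
  accum=26, idx=3
  accum=40, idx=6

Final answer: 40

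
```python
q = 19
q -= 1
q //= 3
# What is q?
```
Trace:
  q=19
  q=18
  q=6

Final answer: 6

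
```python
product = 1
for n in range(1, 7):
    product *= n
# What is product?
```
Trace:
  product=1
  product=1, n=1
  product=2, n=2
  product=6, n=3
  product=24, n=4
  product=120, n=5
  product=720, n=6

Final answer: 720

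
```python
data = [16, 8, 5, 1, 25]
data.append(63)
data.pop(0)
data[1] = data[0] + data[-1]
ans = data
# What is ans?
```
Trace:
  data=[16, 8, 5, 1, 25]
  data=[16, 8, 5, 1, 25, 63]
  data=[8, 5, 1, 25, 63]
  data=[8, 71, 1, 25, 63]
  data=[8, 71, 1, 25, 63], ans=[8, 71, 1, 25, 63]

Final answer: [8, 71, 1, 25, 63]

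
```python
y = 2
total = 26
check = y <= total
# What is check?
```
Trace:
  y=2
  y=2, total=26
  y=2, total=26, check=True

Final answer: True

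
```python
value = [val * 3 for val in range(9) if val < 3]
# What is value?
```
Trace:
  val=0
  val=1
  val=2
  val=3
  val=4
  val=5
  val=6
  val=7
  val=8
  value=[0, 3, 6]

Final answer: [0, 3, 6]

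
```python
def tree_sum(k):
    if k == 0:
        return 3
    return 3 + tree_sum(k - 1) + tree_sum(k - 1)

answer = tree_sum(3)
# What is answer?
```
Call trace (a repeated sub-call is expanded the first time; later identical calls just restate its return value):
tree_sum(k=3)
  tree_sum(k=2)
    tree_sum(k=1)
      tree_sum(k=0)
      -> return 3
      tree_sum(k=0)
      -> return 3
    -> return 9
    tree_sum(k=1) -> return 9  (same call as traced above)
  -> return 21
  tree_sum(k=2) -> return 21  (same call as traced above)
-> return 45

Final answer: 45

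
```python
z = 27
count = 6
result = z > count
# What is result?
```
Trace:
  z=27
  z=27, count=6
  z=27, count=6, result=True

Final answer: True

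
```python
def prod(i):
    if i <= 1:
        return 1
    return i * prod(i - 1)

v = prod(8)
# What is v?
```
Call trace:
prod(i=8)
  prod(i=7)
    prod(i=6)
      prod(i=5)
        prod(i=4)
          prod(i=3)
            prod(i=2)
              prod(i=1)
              -> return 1
            -> return 2
          -> return 6
        -> return 24
      -> return 120
    -> return 720
  -> return 5040
-> return 40320

Final answer: 40320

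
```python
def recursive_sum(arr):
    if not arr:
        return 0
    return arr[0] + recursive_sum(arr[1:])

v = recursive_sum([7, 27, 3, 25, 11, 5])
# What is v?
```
Call trace:
recursive_sum(arr=[7, 27, 3, 25, 11, 5])
  recursive_sum(arr=[27, 3, 25, 11, 5])
    recursive_sum(arr=[3, 25, 11, 5])
      recursive_sum(arr=[25, 11, 5])
        recursive_sum(arr=[11, 5])
          recursive_sum(arr=[5])
            recursive_sum(arr=[])
            -> return 0
          -> return 5
        -> return 16
      -> return 41
    -> return 44
  -> return 71
-> return 78

Final answer: 78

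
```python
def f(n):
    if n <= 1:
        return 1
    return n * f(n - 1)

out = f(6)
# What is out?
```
Call trace:
f(n=6)
  f(n=5)
    f(n=4)
      f(n=3)
        f(n=2)
          f(n=1)
          -> return 1
        -> return 2
      -> return 6
    -> return 24
  -> return 120
-> return 720

Final answer: 720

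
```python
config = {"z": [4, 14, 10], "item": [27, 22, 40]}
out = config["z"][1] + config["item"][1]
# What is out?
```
Trace:
  config={'z': [4, 14, 10], 'item': [27, 22, 40]}
  config={'z': [4, 14, 10], 'item': [27, 22, 40]}, out=36

Final answer: 36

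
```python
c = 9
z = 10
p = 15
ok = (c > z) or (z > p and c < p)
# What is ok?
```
Trace:
  c=9
  c=9, z=10
  c=9, z=10, p=15
  c=9, z=10, p=15, ok=False

Final answer: False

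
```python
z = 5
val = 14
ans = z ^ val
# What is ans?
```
Trace:
  z=5
  z=5, val=14
  z=5, val=14, ans=11

Final answer: 11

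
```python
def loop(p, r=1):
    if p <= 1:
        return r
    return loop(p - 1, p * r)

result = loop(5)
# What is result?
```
Call trace:
loop(p=5, r=1)
  loop(p=4, r=5)
    loop(p=3, r=20)
      loop(p=2, r=60)
        loop(p=1, r=120)
        -> return 120
      -> return 120
    -> return 120
  -> return 120
-> return 120

Final answer: 120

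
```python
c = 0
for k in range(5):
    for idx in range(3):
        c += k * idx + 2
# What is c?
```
Trace:
  c=0
  c=2, k=0, idx=0
  c=4, k=0, idx=1
  c=6, k=0, idx=2
  c=8, k=1, idx=0
  c=11, k=1, idx=1
  c=15, k=1, idx=2
  c=17, k=2, idx=0
  c=21, k=2, idx=1
  c=27, k=2, idx=2
  c=29, k=3, idx=0
  c=34, k=3, idx=1
  c=42, k=3, idx=2
  c=44, k=4, idx=0
  c=50, k=4, idx=1
  c=60, k=4, idx=2

Final answer: 60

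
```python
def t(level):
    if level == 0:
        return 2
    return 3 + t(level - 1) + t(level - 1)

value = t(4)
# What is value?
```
Call trace (a repeated sub-call is expanded the first time; later identical calls just restate its return value):
t(level=4)
  t(level=3)
    t(level=2)
      t(level=1)
        t(level=0)
        -> return 2
        t(level=0)
        -> return 2
      -> return 7
      t(level=1) -> return 7  (same call as traced above)
    -> return 17
    t(level=2) -> return 17  (same call as traced above)
  -> return 37
  t(level=3) -> return 37  (same call as traced above)
-> return 77

Final answer: 77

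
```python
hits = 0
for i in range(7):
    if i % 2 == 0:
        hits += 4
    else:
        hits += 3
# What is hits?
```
Trace:
  hits=0
  hits=4, i=0
  hits=7, i=1
  hits=11, i=2
  hits=14, i=3
  hits=18, i=4
  hits=21, i=5
  hits=25, i=6

Final answer: 25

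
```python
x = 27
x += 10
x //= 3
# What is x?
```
Trace:
  x=27
  x=37
  x=12

Final answer: 12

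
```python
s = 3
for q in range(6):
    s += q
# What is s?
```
Trace:
  s=3
  s=3, q=0
  s=4, q=1
  s=6, q=2
  s=9, q=3
  s=13, q=4
  s=18, q=5

Final answer: 18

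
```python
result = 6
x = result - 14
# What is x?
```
Trace:
  result=6
  result=6, x=-8

Final answer: -8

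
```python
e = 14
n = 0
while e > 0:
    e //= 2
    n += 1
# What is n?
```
Trace:
  e=14
  e=14, n=0
  e=7, n=1
  e=3, n=2
  e=1, n=3
  e=0, n=4

Final answer: 4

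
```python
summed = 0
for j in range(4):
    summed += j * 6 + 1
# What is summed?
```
Trace:
  summed=0
  summed=1, j=0
  summed=8, j=1
  summed=21, j=2
  summed=40, j=3

Final answer: 40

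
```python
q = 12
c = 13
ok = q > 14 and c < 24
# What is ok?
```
Trace:
  q=12
  q=12, c=13
  q=12, c=13, ok=False

Final answer: False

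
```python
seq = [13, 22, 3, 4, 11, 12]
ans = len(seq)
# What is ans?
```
Trace:
  seq=[13, 22, 3, 4, 11, 12]
  seq=[13, 22, 3, 4, 11, 12], ans=6

Final answer: 6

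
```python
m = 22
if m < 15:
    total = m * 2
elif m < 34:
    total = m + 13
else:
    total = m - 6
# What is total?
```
Trace:
  m=22
  m=22, total=35

Final answer: 35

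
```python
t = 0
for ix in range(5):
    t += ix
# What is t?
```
Trace:
  t=0
  t=0, ix=0
  t=1, ix=1
  t=3, ix=2
  t=6, ix=3
  t=10, ix=4

Final answer: 10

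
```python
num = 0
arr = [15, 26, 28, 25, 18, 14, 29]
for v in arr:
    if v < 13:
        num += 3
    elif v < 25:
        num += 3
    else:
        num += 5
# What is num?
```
Trace:
  num=0
  num=3, v=15
  num=8, v=26
  num=13, v=28
  num=18, v=25
  num=21, v=18
  num=24, v=14
  num=29, v=29

Final answer: 29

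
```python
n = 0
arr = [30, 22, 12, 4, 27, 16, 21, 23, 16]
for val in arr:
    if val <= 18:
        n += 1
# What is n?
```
Trace:
  n=0
  n=0, val=30
  n=0, val=22
  n=1, val=12
  n=2, val=4
  n=2, val=27
  n=3, val=16
  n=3, val=21
  n=3, val=23
  n=4, val=16

Final answer: 4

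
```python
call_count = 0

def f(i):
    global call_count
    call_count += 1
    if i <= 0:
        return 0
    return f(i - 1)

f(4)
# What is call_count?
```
Call trace:
f(i=4)
  f(i=3)
    f(i=2)
      f(i=1)
        f(i=0)
        -> return 0
      -> return 0
    -> return 0
  -> return 0
-> return 0

call_count is incremented once per call. f is entered once for each i = 4, 3, 2, 1, 0 (the i <= 0 call returns without recursing), i.e. 4 + 1 calls.
call_count = 5

Final answer: 5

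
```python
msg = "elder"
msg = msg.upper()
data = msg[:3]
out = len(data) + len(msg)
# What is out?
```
Trace:
  msg='elder'
  msg='ELDER'
  msg='ELDER', data='ELD'
  msg='ELDER', data='ELD', out=8

Final answer: 8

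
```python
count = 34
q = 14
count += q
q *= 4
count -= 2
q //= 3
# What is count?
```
Trace:
  count=34
  count=34, q=14
  count=48, q=14
  count=48, q=56
  count=46, q=56
  count=46, q=18

Final answer: 46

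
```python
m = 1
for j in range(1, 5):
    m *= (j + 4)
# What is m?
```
Trace:
  m=1
  m=5, j=1
  m=30, j=2
  m=210, j=3
  m=1680, j=4

Final answer: 1680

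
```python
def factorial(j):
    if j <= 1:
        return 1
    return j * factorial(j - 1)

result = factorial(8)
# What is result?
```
Call trace:
factorial(j=8)
  factorial(j=7)
    factorial(j=6)
      factorial(j=5)
        factorial(j=4)
          factorial(j=3)
            factorial(j=2)
              factorial(j=1)
              -> return 1
            -> return 2
          -> return 6
        -> return 24
      -> return 120
    -> return 720
  -> return 5040
-> return 40320

Final answer: 40320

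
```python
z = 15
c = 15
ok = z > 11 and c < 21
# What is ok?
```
Trace:
  z=15
  z=15, c=15
  z=15, c=15, ok=True

Final answer: True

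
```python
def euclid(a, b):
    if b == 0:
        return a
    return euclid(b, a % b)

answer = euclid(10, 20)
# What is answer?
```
Call trace:
euclid(a=10, b=20)
  euclid(a=20, b=10)
    euclid(a=10, b=0)
    -> return 10
  -> return 10
-> return 10

Final answer: 10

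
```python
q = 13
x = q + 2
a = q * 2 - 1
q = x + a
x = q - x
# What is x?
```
Trace:
  q=13
  q=13, x=15
  q=13, x=15, a=25
  q=40, x=15, a=25
  q=40, x=25, a=25

Final answer: 25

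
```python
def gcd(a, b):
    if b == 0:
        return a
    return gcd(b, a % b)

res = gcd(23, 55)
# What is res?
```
Call trace:
gcd(a=23, b=55)
  gcd(a=55, b=23)
    gcd(a=23, b=9)
      gcd(a=9, b=5)
        gcd(a=5, b=4)
          gcd(a=4, b=1)
            gcd(a=1, b=0)
            -> return 1
          -> return 1
        -> return 1
      -> return 1
    -> return 1
  -> return 1
-> return 1

Final answer: 1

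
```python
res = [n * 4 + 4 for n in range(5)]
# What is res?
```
Trace:
  n=0
  n=1
  n=2
  n=3
  n=4
  res=[4, 8, 12, 16, 20]

Final answer: [4, 8, 12, 16, 20]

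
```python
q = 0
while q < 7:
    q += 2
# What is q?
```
Trace:
  q=0
  q=2
  q=4
  q=6
  q=8

Final answer: 8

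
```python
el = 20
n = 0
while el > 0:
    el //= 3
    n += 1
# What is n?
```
Trace:
  el=20
  el=20, n=0
  el=6, n=1
  el=2, n=2
  el=0, n=3

Final answer: 3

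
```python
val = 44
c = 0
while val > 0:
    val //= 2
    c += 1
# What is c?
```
Trace:
  val=44
  val=44, c=0
  val=22, c=1
  val=11, c=2
  val=5, c=3
  val=2, c=4
  val=1, c=5
  val=0, c=6

Final answer: 6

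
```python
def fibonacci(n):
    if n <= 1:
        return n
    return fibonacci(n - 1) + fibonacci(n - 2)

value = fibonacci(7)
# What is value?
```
Call trace (a repeated sub-call is expanded the first time; later identical calls just restate its return value):
fibonacci(n=7)
  fibonacci(n=6)
    fibonacci(n=5)
      fibonacci(n=4)
        fibonacci(n=3)
          fibonacci(n=2)
            fibonacci(n=1)
            -> return 1
            fibonacci(n=0)
            -> return 0
          -> return 1
          fibonacci(n=1)
          -> return 1
        -> return 2
        fibonacci(n=2) -> return 1  (same call as traced above)
      -> return 3
      fibonacci(n=3) -> return 2  (same call as traced above)
    -> return 5
    fibonacci(n=4) -> return 3  (same call as traced above)
  -> return 8
  fibonacci(n=5) -> return 5  (same call as traced above)
-> return 13

Final answer: 13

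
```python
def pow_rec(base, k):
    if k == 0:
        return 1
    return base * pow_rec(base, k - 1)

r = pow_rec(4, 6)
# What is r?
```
Call trace:
pow_rec(base=4, k=6)
  pow_rec(base=4, k=5)
    pow_rec(base=4, k=4)
      pow_rec(base=4, k=3)
        pow_rec(base=4, k=2)
          pow_rec(base=4, k=1)
            pow_rec(base=4, k=0)
            -> return 1
          -> return 4
        -> return 16
      -> return 64
    -> return 256
  -> return 1024
-> return 4096

Final answer: 4096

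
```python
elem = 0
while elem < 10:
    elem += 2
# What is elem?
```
Trace:
  elem=0
  elem=2
  elem=4
  elem=6
  elem=8
  elem=10

Final answer: 10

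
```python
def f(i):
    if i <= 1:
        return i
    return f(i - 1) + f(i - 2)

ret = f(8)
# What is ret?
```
Call trace (a repeated sub-call is expanded the first time; later identical calls just restate its return value):
f(i=8)
  f(i=7)
    f(i=6)
      f(i=5)
        f(i=4)
          f(i=3)
            f(i=2)
              f(i=1)
              -> return 1
              f(i=0)
              -> return 0
            -> return 1
            f(i=1)
            -> return 1
          -> return 2
          f(i=2) -> return 1  (same call as traced above)
        -> return 3
        f(i=3) -> return 2  (same call as traced above)
      -> return 5
      f(i=4) -> return 3  (same call as traced above)
    -> return 8
    f(i=5) -> return 5  (same call as traced above)
  -> return 13
  f(i=6) -> return 8  (same call as traced above)
-> return 21

Final answer: 21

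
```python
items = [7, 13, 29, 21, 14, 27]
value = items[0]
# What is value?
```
Trace:
  items=[7, 13, 29, 21, 14, 27]
  items=[7, 13, 29, 21, 14, 27], value=7

Final answer: 7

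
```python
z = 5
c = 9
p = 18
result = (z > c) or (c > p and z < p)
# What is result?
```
Trace:
  z=5
  z=5, c=9
  z=5, c=9, p=18
  z=5, c=9, p=18, result=False

Final answer: False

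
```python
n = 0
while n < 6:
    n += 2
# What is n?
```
Trace:
  n=0
  n=2
  n=4
  n=6

Final answer: 6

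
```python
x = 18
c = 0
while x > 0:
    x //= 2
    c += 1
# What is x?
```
Trace:
  x=18
  x=18, c=0
  x=9, c=1
  x=4, c=2
  x=2, c=3
  x=1, c=4
  x=0, c=5

Final answer: 0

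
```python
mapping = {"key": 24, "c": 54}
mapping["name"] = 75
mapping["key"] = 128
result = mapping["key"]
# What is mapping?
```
Trace:
  mapping={'key': 24, 'c': 54}
  mapping={'key': 24, 'c': 54, 'name': 75}
  mapping={'key': 128, 'c': 54, 'name': 75}
  mapping={'key': 128, 'c': 54, 'name': 75}, result=128

Final answer: {'key': 128, 'c': 54, 'name': 75}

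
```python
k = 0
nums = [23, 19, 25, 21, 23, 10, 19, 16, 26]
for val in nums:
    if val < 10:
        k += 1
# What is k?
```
Trace:
  k=0
  k=0, val=23
  k=0, val=19
  k=0, val=25
  k=0, val=21
  k=0, val=23
  k=0, val=10
  k=0, val=19
  k=0, val=16
  k=0, val=26

Final answer: 0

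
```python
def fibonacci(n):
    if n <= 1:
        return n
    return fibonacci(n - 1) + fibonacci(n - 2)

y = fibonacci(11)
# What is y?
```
Call trace (a repeated sub-call is expanded the first time; later identical calls just restate its return value):
fibonacci(n=11)
  fibonacci(n=10)
    fibonacci(n=9)
      fibonacci(n=8)
        fibonacci(n=7)
          fibonacci(n=6)
            fibonacci(n=5)
              fibonacci(n=4)
                fibonacci(n=3)
                  fibonacci(n=2)
                    fibonacci(n=1)
                    -> return 1
                    fibonacci(n=0)
                    -> return 0
                  -> return 1
                  fibonacci(n=1)
                  -> return 1
                -> return 2
                fibonacci(n=2) -> return 1  (same call as traced above)
              -> return 3
              fibonacci(n=3) -> return 2  (same call as traced above)
            -> return 5
            fibonacci(n=4) -> return 3  (same call as traced above)
          -> return 8
          fibonacci(n=5) -> return 5  (same call as traced above)
        -> return 13
        fibonacci(n=6) -> return 8  (same call as traced above)
      -> return 21
      fibonacci(n=7) -> return 13  (same call as traced above)
    -> return 34
    fibonacci(n=8) -> return 21  (same call as traced above)
  -> return 55
  fibonacci(n=9) -> return 34  (same call as traced above)
-> return 89

Final answer: 89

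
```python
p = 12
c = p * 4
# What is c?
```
Trace:
  p=12
  p=12, c=48

Final answer: 48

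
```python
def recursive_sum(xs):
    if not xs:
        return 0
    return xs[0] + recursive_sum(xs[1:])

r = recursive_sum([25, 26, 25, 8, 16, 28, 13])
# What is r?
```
Call trace:
recursive_sum(xs=[25, 26, 25, 8, 16, 28, 13])
  recursive_sum(xs=[26, 25, 8, 16, 28, 13])
    recursive_sum(xs=[25, 8, 16, 28, 13])
      recursive_sum(xs=[8, 16, 28, 13])
        recursive_sum(xs=[16, 28, 13])
          recursive_sum(xs=[28, 13])
            recursive_sum(xs=[13])
              recursive_sum(xs=[])
              -> return 0
            -> return 13
          -> return 41
        -> return 57
      -> return 65
    -> return 90
  -> return 116
-> return 141

Final answer: 141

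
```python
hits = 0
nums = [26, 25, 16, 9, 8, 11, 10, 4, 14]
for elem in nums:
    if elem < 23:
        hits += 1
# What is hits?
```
Trace:
  hits=0
  hits=0, elem=26
  hits=0, elem=25
  hits=1, elem=16
  hits=2, elem=9
  hits=3, elem=8
  hits=4, elem=11
  hits=5, elem=10
  hits=6, elem=4
  hits=7, elem=14

Final answer: 7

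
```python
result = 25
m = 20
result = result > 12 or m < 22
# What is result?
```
Trace:
  result=25
  result=25, m=20
  result=True, m=20

Final answer: True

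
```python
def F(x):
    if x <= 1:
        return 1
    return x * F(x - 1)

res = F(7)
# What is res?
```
Call trace:
F(x=7)
  F(x=6)
    F(x=5)
      F(x=4)
        F(x=3)
          F(x=2)
            F(x=1)
            -> return 1
          -> return 2
        -> return 6
      -> return 24
    -> return 120
  -> return 720
-> return 5040

Final answer: 5040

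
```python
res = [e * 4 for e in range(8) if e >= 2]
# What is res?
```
Trace:
  e=0
  e=1
  e=2
  e=3
  e=4
  e=5
  e=6
  e=7
  res=[8, 12, 16, 20, 24, 28]

Final answer: [8, 12, 16, 20, 24, 28]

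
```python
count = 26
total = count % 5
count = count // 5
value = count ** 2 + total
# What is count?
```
Trace:
  count=26
  count=26, total=1
  count=5, total=1
  count=5, total=1, value=26

Final answer: 5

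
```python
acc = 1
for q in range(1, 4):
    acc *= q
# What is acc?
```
Trace:
  acc=1
  acc=1, q=1
  acc=2, q=2
  acc=6, q=3

Final answer: 6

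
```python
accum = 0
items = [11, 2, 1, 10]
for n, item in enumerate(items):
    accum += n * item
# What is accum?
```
Trace:
  accum=0
  accum=0, n=0, item=11
  accum=2, n=1, item=2
  accum=4, n=2, item=1
  accum=34, n=3, item=10

Final answer: 34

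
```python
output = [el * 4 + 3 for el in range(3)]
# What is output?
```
Trace:
  el=0
  el=1
  el=2
  output=[3, 7, 11]

Final answer: [3, 7, 11]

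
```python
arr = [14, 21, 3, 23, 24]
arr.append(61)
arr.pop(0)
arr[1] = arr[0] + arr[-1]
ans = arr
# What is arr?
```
Trace:
  arr=[14, 21, 3, 23, 24]
  arr=[14, 21, 3, 23, 24, 61]
  arr=[21, 3, 23, 24, 61]
  arr=[21, 82, 23, 24, 61]
  arr=[21, 82, 23, 24, 61], ans=[21, 82, 23, 24, 61]

Final answer: [21, 82, 23, 24, 61]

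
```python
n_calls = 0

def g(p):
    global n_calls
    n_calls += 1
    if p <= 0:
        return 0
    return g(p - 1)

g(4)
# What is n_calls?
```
Call trace:
g(p=4)
  g(p=3)
    g(p=2)
      g(p=1)
        g(p=0)
        -> return 0
      -> return 0
    -> return 0
  -> return 0
-> return 0

n_calls is incremented once per call. g is entered once for each p = 4, 3, 2, 1, 0 (the p <= 0 call returns without recursing), i.e. 4 + 1 calls.
n_calls = 5

Final answer: 5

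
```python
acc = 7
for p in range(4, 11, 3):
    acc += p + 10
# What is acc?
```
Trace:
  acc=7
  acc=21, p=4
  acc=38, p=7
  acc=58, p=10

Final answer: 58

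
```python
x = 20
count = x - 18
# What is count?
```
Trace:
  x=20
  x=20, count=2

Final answer: 2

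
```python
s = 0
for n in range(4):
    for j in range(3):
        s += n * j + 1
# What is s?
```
Trace:
  s=0
  s=1, n=0, j=0
  s=2, n=0, j=1
  s=3, n=0, j=2
  s=4, n=1, j=0
  s=6, n=1, j=1
  s=9, n=1, j=2
  s=10, n=2, j=0
  s=13, n=2, j=1
  s=18, n=2, j=2
  s=19, n=3, j=0
  s=23, n=3, j=1
  s=30, n=3, j=2

Final answer: 30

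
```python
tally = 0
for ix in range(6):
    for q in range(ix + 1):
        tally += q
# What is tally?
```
Trace:
  tally=0
  tally=0, ix=0, q=0
  tally=0, ix=1, q=0
  tally=1, ix=1, q=1
  tally=1, ix=2, q=0
  tally=2, ix=2, q=1
  tally=4, ix=2, q=2
  tally=4, ix=3, q=0
  tally=5, ix=3, q=1
  tally=7, ix=3, q=2
  tally=10, ix=3, q=3
  tally=10, ix=4, q=0
  tally=11, ix=4, q=1
  tally=13, ix=4, q=2
  tally=16, ix=4, q=3
  tally=20, ix=4, q=4
  tally=20, ix=5, q=0
  tally=21, ix=5, q=1
  tally=23, ix=5, q=2
  tally=26, ix=5, q=3
  tally=30, ix=5, q=4
  tally=35, ix=5, q=5

Final answer: 35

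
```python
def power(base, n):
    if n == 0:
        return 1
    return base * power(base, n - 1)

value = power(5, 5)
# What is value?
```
Call trace:
power(base=5, n=5)
  power(base=5, n=4)
    power(base=5, n=3)
      power(base=5, n=2)
        power(base=5, n=1)
          power(base=5, n=0)
          -> return 1
        -> return 5
      -> return 25
    -> return 125
  -> return 625
-> return 3125

Final answer: 3125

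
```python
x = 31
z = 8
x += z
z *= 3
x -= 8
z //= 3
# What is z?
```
Trace:
  x=31
  x=31, z=8
  x=39, z=8
  x=39, z=24
  x=31, z=24
  x=31, z=8

Final answer: 8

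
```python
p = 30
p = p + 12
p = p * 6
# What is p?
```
Trace:
  p=30
  p=42
  p=252

Final answer: 252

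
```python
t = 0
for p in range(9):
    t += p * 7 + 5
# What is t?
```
Trace:
  t=0
  t=5, p=0
  t=17, p=1
  t=36, p=2
  t=62, p=3
  t=95, p=4
  t=135, p=5
  t=182, p=6
  t=236, p=7
  t=297, p=8

Final answer: 297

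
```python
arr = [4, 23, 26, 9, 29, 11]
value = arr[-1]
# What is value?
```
Trace:
  arr=[4, 23, 26, 9, 29, 11]
  arr=[4, 23, 26, 9, 29, 11], value=11

Final answer: 11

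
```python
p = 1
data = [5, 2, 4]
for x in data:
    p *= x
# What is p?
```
Trace:
  p=1
  p=5, x=5
  p=10, x=2
  p=40, x=4

Final answer: 40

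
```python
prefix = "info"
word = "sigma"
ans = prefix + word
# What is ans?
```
Trace:
  prefix='info'
  prefix='info', word='sigma'
  prefix='info', word='sigma', ans='infosigma'

Final answer: 'infosigma'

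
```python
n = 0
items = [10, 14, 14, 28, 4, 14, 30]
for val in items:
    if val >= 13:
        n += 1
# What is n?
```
Trace:
  n=0
  n=0, val=10
  n=1, val=14
  n=2, val=14
  n=3, val=28
  n=3, val=4
  n=4, val=14
  n=5, val=30

Final answer: 5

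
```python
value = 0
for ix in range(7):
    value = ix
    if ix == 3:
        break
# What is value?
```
Trace:
  value=0
  value=0, ix=0
  value=1, ix=1
  value=2, ix=2
  value=3, ix=3

Final answer: 3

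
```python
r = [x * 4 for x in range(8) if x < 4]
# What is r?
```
Trace:
  x=0
  x=1
  x=2
  x=3
  x=4
  x=5
  x=6
  x=7
  r=[0, 4, 8, 12]

Final answer: [0, 4, 8, 12]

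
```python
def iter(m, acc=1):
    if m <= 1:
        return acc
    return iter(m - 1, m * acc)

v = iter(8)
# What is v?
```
Call trace:
iter(m=8, acc=1)
  iter(m=7, acc=8)
    iter(m=6, acc=56)
      iter(m=5, acc=336)
        iter(m=4, acc=1680)
          iter(m=3, acc=6720)
            iter(m=2, acc=20160)
              iter(m=1, acc=40320)
              -> return 40320
            -> return 40320
          -> return 40320
        -> return 40320
      -> return 40320
    -> return 40320
  -> return 40320
-> return 40320

Final answer: 40320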